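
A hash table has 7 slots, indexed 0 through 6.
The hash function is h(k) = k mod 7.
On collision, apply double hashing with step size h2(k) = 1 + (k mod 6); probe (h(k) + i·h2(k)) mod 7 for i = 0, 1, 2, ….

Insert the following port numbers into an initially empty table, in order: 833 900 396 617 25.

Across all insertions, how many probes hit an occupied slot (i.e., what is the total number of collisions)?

2

Insert 833: h=0, slot 0 empty → index 0.
Insert 900: h=4, slot 4 empty → index 4.
Insert 396: h=4, h2=1, slot 4 occupied → index 5.
Insert 617: h=1, slot 1 empty → index 1.
Insert 25: h=4, h2=2, slot 4 occupied → index 6.
Table: [833, 617, ., ., 900, 396, 25]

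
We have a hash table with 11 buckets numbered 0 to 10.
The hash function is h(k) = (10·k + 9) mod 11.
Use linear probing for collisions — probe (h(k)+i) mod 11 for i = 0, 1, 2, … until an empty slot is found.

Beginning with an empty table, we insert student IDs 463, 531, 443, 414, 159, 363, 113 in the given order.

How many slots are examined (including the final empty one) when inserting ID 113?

5

463 hashes to 8; slot 8 is free -> place at 8.
531 hashes to 6; slot 6 is free -> place at 6.
443 hashes to 6; 6 taken -> place at 7.
414 hashes to 2; slot 2 is free -> place at 2.
159 hashes to 4; slot 4 is free -> place at 4.
363 hashes to 9; slot 9 is free -> place at 9.
113 hashes to 6; 6,7,8,9 taken -> place at 10.
Table: [_, _, 414, _, 159, _, 531, 443, 463, 363, 113]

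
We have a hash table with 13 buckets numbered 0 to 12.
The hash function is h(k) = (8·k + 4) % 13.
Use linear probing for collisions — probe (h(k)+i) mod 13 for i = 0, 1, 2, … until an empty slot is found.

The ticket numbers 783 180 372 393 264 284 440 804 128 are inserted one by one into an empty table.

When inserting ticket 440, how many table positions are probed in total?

6

783 hashes to 2; slot 2 is free => place at 2.
180 hashes to 1; slot 1 is free => place at 1.
372 hashes to 3; slot 3 is free => place at 3.
393 hashes to 2; 2,3 taken => place at 4.
264 hashes to 10; slot 10 is free => place at 10.
284 hashes to 1; 1,2,3,4 taken => place at 5.
440 hashes to 1; 1,2,3,4,5 taken => place at 6.
804 hashes to 1; 1,2,3,4,5,6 taken => place at 7.
128 hashes to 1; 1,2,3,4,5,6,7 taken => place at 8.
Table: [—, 180, 783, 372, 393, 284, 440, 804, 128, —, 264, —, —]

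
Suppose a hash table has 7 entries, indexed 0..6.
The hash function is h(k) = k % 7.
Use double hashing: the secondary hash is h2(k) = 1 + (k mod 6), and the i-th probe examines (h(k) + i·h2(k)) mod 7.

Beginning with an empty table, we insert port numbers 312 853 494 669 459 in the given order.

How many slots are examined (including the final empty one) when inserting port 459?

Insert 312: h=4, slot 4 empty → index 4.
Insert 853: h=6, slot 6 empty → index 6.
Insert 494: h=4, h2=3, slot 4 occupied → index 0.
Insert 669: h=4, h2=4, slot 4 occupied → index 1.
Insert 459: h=4, h2=4, slots 4,1 occupied → index 5.
Table: [494, 669, _, _, 312, 459, 853]

3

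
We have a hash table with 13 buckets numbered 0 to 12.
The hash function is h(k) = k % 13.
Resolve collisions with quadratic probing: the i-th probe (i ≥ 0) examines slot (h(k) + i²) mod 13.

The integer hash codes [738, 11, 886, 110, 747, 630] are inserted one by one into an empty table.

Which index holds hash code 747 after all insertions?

738 hashes to 10; slot 10 is free -> place at 10.
11 hashes to 11; slot 11 is free -> place at 11.
886 hashes to 2; slot 2 is free -> place at 2.
110 hashes to 6; slot 6 is free -> place at 6.
747 hashes to 6; 6 taken -> place at 7.
630 hashes to 6; 6,7,10,2 taken -> place at 9.
Table: [_, _, 886, _, _, _, 110, 747, _, 630, 738, 11, _]

7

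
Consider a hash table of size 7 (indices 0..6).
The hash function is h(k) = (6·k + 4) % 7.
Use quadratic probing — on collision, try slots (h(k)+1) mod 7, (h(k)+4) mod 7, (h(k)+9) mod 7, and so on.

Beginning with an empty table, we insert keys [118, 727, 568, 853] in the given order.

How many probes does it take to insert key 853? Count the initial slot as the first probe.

Insert 118: h=5, slot 5 empty => index 5.
Insert 727: h=5, slot 5 occupied => index 6.
Insert 568: h=3, slot 3 empty => index 3.
Insert 853: h=5, slots 5,6 occupied => index 2.
Table: [∅, ∅, 853, 568, ∅, 118, 727]

3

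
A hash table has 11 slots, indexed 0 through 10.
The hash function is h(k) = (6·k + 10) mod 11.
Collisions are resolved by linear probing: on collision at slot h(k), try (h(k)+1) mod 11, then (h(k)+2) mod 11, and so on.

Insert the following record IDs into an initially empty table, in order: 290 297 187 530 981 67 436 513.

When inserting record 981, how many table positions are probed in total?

4

Insert 290: h=1, slot 1 empty -> index 1.
Insert 297: h=10, slot 10 empty -> index 10.
Insert 187: h=10, slot 10 occupied -> index 0.
Insert 530: h=0, slots 0,1 occupied -> index 2.
Insert 981: h=0, slots 0,1,2 occupied -> index 3.
Insert 67: h=5, slot 5 empty -> index 5.
Insert 436: h=8, slot 8 empty -> index 8.
Insert 513: h=8, slot 8 occupied -> index 9.
Table: [187, 290, 530, 981, -, 67, -, -, 436, 513, 297]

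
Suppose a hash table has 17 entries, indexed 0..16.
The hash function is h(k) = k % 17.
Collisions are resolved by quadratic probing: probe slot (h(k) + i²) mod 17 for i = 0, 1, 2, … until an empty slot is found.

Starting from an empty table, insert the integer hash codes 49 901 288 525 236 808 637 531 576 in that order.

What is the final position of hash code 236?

7

49: h=15 -> slot 15
901: h=0 -> slot 0
288: h=16 -> slot 16
525: h=15, probe 15,16,2 -> slot 2
236: h=15, probe 15,16,2,7 -> slot 7
808: h=9 -> slot 9
637: h=8 -> slot 8
531: h=4 -> slot 4
576: h=15, probe 15,16,2,7,14 -> slot 14
Table: [901, ., 525, ., 531, ., ., 236, 637, 808, ., ., ., ., 576, 49, 288]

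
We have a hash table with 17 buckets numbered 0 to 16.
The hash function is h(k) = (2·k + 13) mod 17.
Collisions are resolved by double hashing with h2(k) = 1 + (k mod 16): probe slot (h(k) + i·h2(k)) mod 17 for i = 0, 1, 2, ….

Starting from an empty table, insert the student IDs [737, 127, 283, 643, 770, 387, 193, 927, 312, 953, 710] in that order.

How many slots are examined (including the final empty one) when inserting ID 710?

737 hashes to 8; slot 8 is free => place at 8.
127 hashes to 12; slot 12 is free => place at 12.
283 hashes to 1; slot 1 is free => place at 1.
643 hashes to 7; slot 7 is free => place at 7.
770 hashes to 6; slot 6 is free => place at 6.
387 hashes to 5; slot 5 is free => place at 5.
193 hashes to 8, h2=2; 8 taken => place at 10.
927 hashes to 14; slot 14 is free => place at 14.
312 hashes to 8, h2=9; 8 taken => place at 0.
953 hashes to 15; slot 15 is free => place at 15.
710 hashes to 5, h2=7; 5,12 taken => place at 2.
Table: [312, 283, 710, _, _, 387, 770, 643, 737, _, 193, _, 127, _, 927, 953, _]

3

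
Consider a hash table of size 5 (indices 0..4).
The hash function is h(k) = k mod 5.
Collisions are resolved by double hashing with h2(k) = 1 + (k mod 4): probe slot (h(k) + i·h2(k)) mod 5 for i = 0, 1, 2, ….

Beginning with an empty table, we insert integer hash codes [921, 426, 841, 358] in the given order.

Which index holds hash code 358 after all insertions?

921: h=1 -> slot 1
426: h=1, h2=3, probe 1,4 -> slot 4
841: h=1, h2=2, probe 1,3 -> slot 3
358: h=3, h2=3, probe 3,1,4,2 -> slot 2
Table: [—, 921, 358, 841, 426]

2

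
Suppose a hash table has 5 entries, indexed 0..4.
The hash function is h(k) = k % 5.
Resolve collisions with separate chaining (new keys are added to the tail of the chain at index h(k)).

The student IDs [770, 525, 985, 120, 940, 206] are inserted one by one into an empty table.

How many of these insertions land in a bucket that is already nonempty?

Insert 770: h=0, bucket 0 empty -> new chain.
Insert 525: h=0, bucket 0 nonempty -> append to chain.
Insert 985: h=0, bucket 0 nonempty -> append to chain.
Insert 120: h=0, bucket 0 nonempty -> append to chain.
Insert 940: h=0, bucket 0 nonempty -> append to chain.
Insert 206: h=1, bucket 1 empty -> new chain.
Final buckets:
0: 770 -> 525 -> 985 -> 120 -> 940
1: 206
2: —
3: —
4: —

4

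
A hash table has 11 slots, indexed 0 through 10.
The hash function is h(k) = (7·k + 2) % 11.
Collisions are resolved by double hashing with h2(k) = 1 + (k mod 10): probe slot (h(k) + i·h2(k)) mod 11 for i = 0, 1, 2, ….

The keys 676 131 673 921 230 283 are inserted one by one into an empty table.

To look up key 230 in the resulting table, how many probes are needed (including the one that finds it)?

Insert 676: h=4, slot 4 empty → index 4.
Insert 131: h=6, slot 6 empty → index 6.
Insert 673: h=5, slot 5 empty → index 5.
Insert 921: h=3, slot 3 empty → index 3.
Insert 230: h=6, h2=1, slot 6 occupied → index 7.
Insert 283: h=3, h2=4, slots 3,7 occupied → index 0.
Table: [283, ∅, ∅, 921, 676, 673, 131, 230, ∅, ∅, ∅]
Lookup 230: h=6, h2=1, probe 6,7 → found at 7.

2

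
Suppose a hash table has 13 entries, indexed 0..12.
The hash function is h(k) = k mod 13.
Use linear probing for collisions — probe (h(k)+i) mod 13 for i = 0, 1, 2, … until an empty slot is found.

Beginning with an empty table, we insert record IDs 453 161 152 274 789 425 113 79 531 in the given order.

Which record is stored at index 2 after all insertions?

453 hashes to 11; slot 11 is free → place at 11.
161 hashes to 5; slot 5 is free → place at 5.
152 hashes to 9; slot 9 is free → place at 9.
274 hashes to 1; slot 1 is free → place at 1.
789 hashes to 9; 9 taken → place at 10.
425 hashes to 9; 9,10,11 taken → place at 12.
113 hashes to 9; 9,10,11,12 taken → place at 0.
79 hashes to 1; 1 taken → place at 2.
531 hashes to 11; 11,12,0,1,2 taken → place at 3.
Table: [113, 274, 79, 531, ., 161, ., ., ., 152, 789, 453, 425]

79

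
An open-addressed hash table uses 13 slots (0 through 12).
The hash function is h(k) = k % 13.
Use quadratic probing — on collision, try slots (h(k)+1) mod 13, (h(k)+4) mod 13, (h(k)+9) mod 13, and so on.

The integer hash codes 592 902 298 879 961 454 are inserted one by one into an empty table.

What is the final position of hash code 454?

3

Insert 592: h=7, slot 7 empty -> index 7.
Insert 902: h=5, slot 5 empty -> index 5.
Insert 298: h=12, slot 12 empty -> index 12.
Insert 879: h=8, slot 8 empty -> index 8.
Insert 961: h=12, slot 12 occupied -> index 0.
Insert 454: h=12, slots 12,0 occupied -> index 3.
Table: [961, ., ., 454, ., 902, ., 592, 879, ., ., ., 298]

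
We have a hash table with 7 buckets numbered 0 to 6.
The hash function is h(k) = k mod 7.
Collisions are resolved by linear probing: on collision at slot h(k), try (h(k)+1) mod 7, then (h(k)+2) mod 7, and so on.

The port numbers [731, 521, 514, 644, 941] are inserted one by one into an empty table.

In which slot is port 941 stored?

6

731 hashes to 3; slot 3 is free => place at 3.
521 hashes to 3; 3 taken => place at 4.
514 hashes to 3; 3,4 taken => place at 5.
644 hashes to 0; slot 0 is free => place at 0.
941 hashes to 3; 3,4,5 taken => place at 6.
Table: [644, -, -, 731, 521, 514, 941]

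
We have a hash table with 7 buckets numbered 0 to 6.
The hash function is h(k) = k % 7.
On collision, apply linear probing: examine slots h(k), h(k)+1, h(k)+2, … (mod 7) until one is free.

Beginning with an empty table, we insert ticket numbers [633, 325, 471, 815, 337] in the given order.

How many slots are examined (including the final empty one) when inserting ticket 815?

633 hashes to 3; slot 3 is free -> place at 3.
325 hashes to 3; 3 taken -> place at 4.
471 hashes to 2; slot 2 is free -> place at 2.
815 hashes to 3; 3,4 taken -> place at 5.
337 hashes to 1; slot 1 is free -> place at 1.
Table: [_, 337, 471, 633, 325, 815, _]

3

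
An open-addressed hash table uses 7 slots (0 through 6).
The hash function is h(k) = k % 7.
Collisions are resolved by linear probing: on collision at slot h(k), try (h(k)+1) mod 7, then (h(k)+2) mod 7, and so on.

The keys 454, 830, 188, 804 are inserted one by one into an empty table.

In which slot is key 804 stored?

1

Insert 454: h=6, slot 6 empty => index 6.
Insert 830: h=4, slot 4 empty => index 4.
Insert 188: h=6, slot 6 occupied => index 0.
Insert 804: h=6, slots 6,0 occupied => index 1.
Table: [188, 804, _, _, 830, _, 454]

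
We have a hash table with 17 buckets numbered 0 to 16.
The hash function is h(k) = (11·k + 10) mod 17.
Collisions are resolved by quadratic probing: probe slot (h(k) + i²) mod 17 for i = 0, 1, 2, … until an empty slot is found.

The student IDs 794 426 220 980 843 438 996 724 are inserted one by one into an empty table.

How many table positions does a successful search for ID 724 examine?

3

794: h=6 → slot 6
426: h=4 → slot 4
220: h=16 → slot 16
980: h=12 → slot 12
843: h=1 → slot 1
438: h=0 → slot 0
996: h=1, probe 1,2 → slot 2
724: h=1, probe 1,2,5 → slot 5
Table: [438, 843, 996, ∅, 426, 724, 794, ∅, ∅, ∅, ∅, ∅, 980, ∅, ∅, ∅, 220]
Lookup 724: h=1, probe 1,2,5 → found at 5.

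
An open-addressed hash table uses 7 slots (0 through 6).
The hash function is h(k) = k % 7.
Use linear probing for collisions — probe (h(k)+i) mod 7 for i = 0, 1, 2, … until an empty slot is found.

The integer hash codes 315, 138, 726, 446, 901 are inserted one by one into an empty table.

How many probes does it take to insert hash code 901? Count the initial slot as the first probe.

315 hashes to 0; slot 0 is free => place at 0.
138 hashes to 5; slot 5 is free => place at 5.
726 hashes to 5; 5 taken => place at 6.
446 hashes to 5; 5,6,0 taken => place at 1.
901 hashes to 5; 5,6,0,1 taken => place at 2.
Table: [315, 446, 901, -, -, 138, 726]

5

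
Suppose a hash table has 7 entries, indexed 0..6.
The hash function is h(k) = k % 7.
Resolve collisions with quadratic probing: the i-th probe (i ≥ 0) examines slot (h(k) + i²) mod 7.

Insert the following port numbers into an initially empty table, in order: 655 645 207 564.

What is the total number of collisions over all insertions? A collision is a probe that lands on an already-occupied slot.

4

655 hashes to 4; slot 4 is free -> place at 4.
645 hashes to 1; slot 1 is free -> place at 1.
207 hashes to 4; 4 taken -> place at 5.
564 hashes to 4; 4,5,1 taken -> place at 6.
Table: [., 645, ., ., 655, 207, 564]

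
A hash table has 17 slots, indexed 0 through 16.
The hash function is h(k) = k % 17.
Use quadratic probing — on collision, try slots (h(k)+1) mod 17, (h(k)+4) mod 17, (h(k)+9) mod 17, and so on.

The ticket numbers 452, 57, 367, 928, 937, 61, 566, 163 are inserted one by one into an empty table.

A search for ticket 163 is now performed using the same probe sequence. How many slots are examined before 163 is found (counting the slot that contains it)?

6

Insert 452: h=10, slot 10 empty → index 10.
Insert 57: h=6, slot 6 empty → index 6.
Insert 367: h=10, slot 10 occupied → index 11.
Insert 928: h=10, slots 10,11 occupied → index 14.
Insert 937: h=2, slot 2 empty → index 2.
Insert 61: h=10, slots 10,11,14,2 occupied → index 9.
Insert 566: h=5, slot 5 empty → index 5.
Insert 163: h=10, slots 10,11,14,2,9 occupied → index 1.
Table: [∅, 163, 937, ∅, ∅, 566, 57, ∅, ∅, 61, 452, 367, ∅, ∅, 928, ∅, ∅]
Lookup 163: h=10, probe 10,11,14,2,9,1 → found at 1.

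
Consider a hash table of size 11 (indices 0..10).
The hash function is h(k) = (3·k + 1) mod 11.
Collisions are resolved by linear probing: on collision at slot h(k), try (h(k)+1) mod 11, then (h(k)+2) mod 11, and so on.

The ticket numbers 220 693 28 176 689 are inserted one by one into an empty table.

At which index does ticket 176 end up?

3

220 hashes to 1; slot 1 is free -> place at 1.
693 hashes to 1; 1 taken -> place at 2.
28 hashes to 8; slot 8 is free -> place at 8.
176 hashes to 1; 1,2 taken -> place at 3.
689 hashes to 0; slot 0 is free -> place at 0.
Table: [689, 220, 693, 176, _, _, _, _, 28, _, _]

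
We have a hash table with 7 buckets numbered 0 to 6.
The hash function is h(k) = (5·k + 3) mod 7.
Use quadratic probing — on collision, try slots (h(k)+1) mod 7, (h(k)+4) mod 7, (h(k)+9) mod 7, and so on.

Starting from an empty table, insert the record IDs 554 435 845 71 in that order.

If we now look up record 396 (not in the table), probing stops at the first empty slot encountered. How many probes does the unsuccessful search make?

2

554: h=1 → slot 1
435: h=1, probe 1,2 → slot 2
845: h=0 → slot 0
71: h=1, probe 1,2,5 → slot 5
Table: [845, 554, 435, _, _, 71, _]
Lookup 396: h=2, probe 2,3 → slot 3 empty, not found.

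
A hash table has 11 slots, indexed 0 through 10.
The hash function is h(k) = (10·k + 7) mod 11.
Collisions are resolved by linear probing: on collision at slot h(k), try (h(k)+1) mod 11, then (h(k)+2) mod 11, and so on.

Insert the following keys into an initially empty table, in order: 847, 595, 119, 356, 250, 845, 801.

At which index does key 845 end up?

0

Insert 847: h=7, slot 7 empty → index 7.
Insert 595: h=6, slot 6 empty → index 6.
Insert 119: h=9, slot 9 empty → index 9.
Insert 356: h=3, slot 3 empty → index 3.
Insert 250: h=10, slot 10 empty → index 10.
Insert 845: h=9, slots 9,10 occupied → index 0.
Insert 801: h=9, slots 9,10,0 occupied → index 1.
Table: [845, 801, ., 356, ., ., 595, 847, ., 119, 250]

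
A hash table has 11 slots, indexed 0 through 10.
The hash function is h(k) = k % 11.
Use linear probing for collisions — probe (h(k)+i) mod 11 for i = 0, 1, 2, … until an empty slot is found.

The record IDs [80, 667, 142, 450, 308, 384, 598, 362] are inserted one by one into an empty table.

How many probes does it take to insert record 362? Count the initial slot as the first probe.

7

Insert 80: h=3, slot 3 empty => index 3.
Insert 667: h=7, slot 7 empty => index 7.
Insert 142: h=10, slot 10 empty => index 10.
Insert 450: h=10, slot 10 occupied => index 0.
Insert 308: h=0, slot 0 occupied => index 1.
Insert 384: h=10, slots 10,0,1 occupied => index 2.
Insert 598: h=4, slot 4 empty => index 4.
Insert 362: h=10, slots 10,0,1,2,3,4 occupied => index 5.
Table: [450, 308, 384, 80, 598, 362, -, 667, -, -, 142]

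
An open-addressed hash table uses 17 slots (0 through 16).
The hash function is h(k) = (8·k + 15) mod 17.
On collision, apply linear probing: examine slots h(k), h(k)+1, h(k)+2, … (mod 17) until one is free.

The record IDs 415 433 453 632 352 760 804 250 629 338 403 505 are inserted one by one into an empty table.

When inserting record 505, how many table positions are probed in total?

415: h=3 -> slot 3
433: h=11 -> slot 11
453: h=1 -> slot 1
632: h=5 -> slot 5
352: h=9 -> slot 9
760: h=9, probe 9,10 -> slot 10
804: h=4 -> slot 4
250: h=9, probe 9,10,11,12 -> slot 12
629: h=15 -> slot 15
338: h=16 -> slot 16
403: h=9, probe 9,10,11,12,13 -> slot 13
505: h=9, probe 9,10,11,12,13,14 -> slot 14
Table: [_, 453, _, 415, 804, 632, _, _, _, 352, 760, 433, 250, 403, 505, 629, 338]

6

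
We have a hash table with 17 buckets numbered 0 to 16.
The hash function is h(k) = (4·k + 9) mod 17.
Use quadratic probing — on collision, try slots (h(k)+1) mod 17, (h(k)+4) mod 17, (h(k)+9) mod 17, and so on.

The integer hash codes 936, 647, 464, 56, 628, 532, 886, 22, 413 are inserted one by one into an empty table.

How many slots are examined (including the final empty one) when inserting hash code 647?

2

Insert 936: h=13, slot 13 empty -> index 13.
Insert 647: h=13, slot 13 occupied -> index 14.
Insert 464: h=12, slot 12 empty -> index 12.
Insert 56: h=12, slots 12,13 occupied -> index 16.
Insert 628: h=5, slot 5 empty -> index 5.
Insert 532: h=12, slots 12,13,16 occupied -> index 4.
Insert 886: h=0, slot 0 empty -> index 0.
Insert 22: h=12, slots 12,13,16,4 occupied -> index 11.
Insert 413: h=12, slots 12,13,16,4,11 occupied -> index 3.
Table: [886, —, —, 413, 532, 628, —, —, —, —, —, 22, 464, 936, 647, —, 56]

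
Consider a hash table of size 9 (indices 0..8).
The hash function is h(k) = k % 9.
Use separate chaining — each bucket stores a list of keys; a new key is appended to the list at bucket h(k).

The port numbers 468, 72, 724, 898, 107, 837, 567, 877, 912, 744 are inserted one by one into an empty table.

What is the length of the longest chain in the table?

Insert 468: h=0, bucket 0 empty -> new chain.
Insert 72: h=0, bucket 0 nonempty -> append to chain.
Insert 724: h=4, bucket 4 empty -> new chain.
Insert 898: h=7, bucket 7 empty -> new chain.
Insert 107: h=8, bucket 8 empty -> new chain.
Insert 837: h=0, bucket 0 nonempty -> append to chain.
Insert 567: h=0, bucket 0 nonempty -> append to chain.
Insert 877: h=4, bucket 4 nonempty -> append to chain.
Insert 912: h=3, bucket 3 empty -> new chain.
Insert 744: h=6, bucket 6 empty -> new chain.
Final buckets:
0: 468 -> 72 -> 837 -> 567
1: .
2: .
3: 912
4: 724 -> 877
5: .
6: 744
7: 898
8: 107

4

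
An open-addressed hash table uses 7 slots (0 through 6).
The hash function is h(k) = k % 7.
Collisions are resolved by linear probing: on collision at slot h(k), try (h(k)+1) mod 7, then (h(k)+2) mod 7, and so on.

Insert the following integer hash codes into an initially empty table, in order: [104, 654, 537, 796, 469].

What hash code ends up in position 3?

Insert 104: h=6, slot 6 empty → index 6.
Insert 654: h=3, slot 3 empty → index 3.
Insert 537: h=5, slot 5 empty → index 5.
Insert 796: h=5, slots 5,6 occupied → index 0.
Insert 469: h=0, slot 0 occupied → index 1.
Table: [796, 469, ., 654, ., 537, 104]

654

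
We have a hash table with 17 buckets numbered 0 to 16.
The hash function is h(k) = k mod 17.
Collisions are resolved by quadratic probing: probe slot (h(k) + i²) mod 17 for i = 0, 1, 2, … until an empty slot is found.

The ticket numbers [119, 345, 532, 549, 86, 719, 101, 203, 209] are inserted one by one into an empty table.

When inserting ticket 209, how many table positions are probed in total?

5

Insert 119: h=0, slot 0 empty => index 0.
Insert 345: h=5, slot 5 empty => index 5.
Insert 532: h=5, slot 5 occupied => index 6.
Insert 549: h=5, slots 5,6 occupied => index 9.
Insert 86: h=1, slot 1 empty => index 1.
Insert 719: h=5, slots 5,6,9 occupied => index 14.
Insert 101: h=16, slot 16 empty => index 16.
Insert 203: h=16, slots 16,0 occupied => index 3.
Insert 209: h=5, slots 5,6,9,14 occupied => index 4.
Table: [119, 86, ∅, 203, 209, 345, 532, ∅, ∅, 549, ∅, ∅, ∅, ∅, 719, ∅, 101]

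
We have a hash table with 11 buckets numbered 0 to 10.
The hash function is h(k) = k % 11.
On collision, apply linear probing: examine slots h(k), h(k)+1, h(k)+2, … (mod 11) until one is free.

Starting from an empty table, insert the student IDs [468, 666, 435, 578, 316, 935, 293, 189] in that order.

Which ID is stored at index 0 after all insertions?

468 hashes to 6; slot 6 is free => place at 6.
666 hashes to 6; 6 taken => place at 7.
435 hashes to 6; 6,7 taken => place at 8.
578 hashes to 6; 6,7,8 taken => place at 9.
316 hashes to 8; 8,9 taken => place at 10.
935 hashes to 0; slot 0 is free => place at 0.
293 hashes to 7; 7,8,9,10,0 taken => place at 1.
189 hashes to 2; slot 2 is free => place at 2.
Table: [935, 293, 189, _, _, _, 468, 666, 435, 578, 316]

935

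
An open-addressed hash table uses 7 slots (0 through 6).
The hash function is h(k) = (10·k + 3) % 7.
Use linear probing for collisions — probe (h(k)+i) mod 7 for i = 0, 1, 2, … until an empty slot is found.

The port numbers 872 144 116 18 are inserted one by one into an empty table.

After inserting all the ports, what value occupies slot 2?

872: h=1 => slot 1
144: h=1, probe 1,2 => slot 2
116: h=1, probe 1,2,3 => slot 3
18: h=1, probe 1,2,3,4 => slot 4
Table: [-, 872, 144, 116, 18, -, -]

144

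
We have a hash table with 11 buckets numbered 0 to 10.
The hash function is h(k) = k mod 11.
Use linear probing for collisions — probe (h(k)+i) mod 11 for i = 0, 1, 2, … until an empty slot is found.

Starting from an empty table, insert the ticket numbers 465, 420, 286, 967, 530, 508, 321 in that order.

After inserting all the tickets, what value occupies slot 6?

465 hashes to 3; slot 3 is free → place at 3.
420 hashes to 2; slot 2 is free → place at 2.
286 hashes to 0; slot 0 is free → place at 0.
967 hashes to 10; slot 10 is free → place at 10.
530 hashes to 2; 2,3 taken → place at 4.
508 hashes to 2; 2,3,4 taken → place at 5.
321 hashes to 2; 2,3,4,5 taken → place at 6.
Table: [286, —, 420, 465, 530, 508, 321, —, —, —, 967]

321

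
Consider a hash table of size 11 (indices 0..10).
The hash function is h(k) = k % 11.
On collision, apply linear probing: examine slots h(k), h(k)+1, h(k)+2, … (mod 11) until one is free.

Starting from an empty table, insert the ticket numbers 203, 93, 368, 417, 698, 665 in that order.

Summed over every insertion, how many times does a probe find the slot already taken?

10

203 hashes to 5; slot 5 is free => place at 5.
93 hashes to 5; 5 taken => place at 6.
368 hashes to 5; 5,6 taken => place at 7.
417 hashes to 10; slot 10 is free => place at 10.
698 hashes to 5; 5,6,7 taken => place at 8.
665 hashes to 5; 5,6,7,8 taken => place at 9.
Table: [., ., ., ., ., 203, 93, 368, 698, 665, 417]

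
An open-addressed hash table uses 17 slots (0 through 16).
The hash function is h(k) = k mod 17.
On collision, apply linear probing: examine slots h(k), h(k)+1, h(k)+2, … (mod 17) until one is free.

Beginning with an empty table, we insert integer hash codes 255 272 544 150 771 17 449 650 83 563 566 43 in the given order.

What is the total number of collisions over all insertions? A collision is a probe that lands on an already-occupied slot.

12

255: h=0 => slot 0
272: h=0, probe 0,1 => slot 1
544: h=0, probe 0,1,2 => slot 2
150: h=14 => slot 14
771: h=6 => slot 6
17: h=0, probe 0,1,2,3 => slot 3
449: h=7 => slot 7
650: h=4 => slot 4
83: h=15 => slot 15
563: h=2, probe 2,3,4,5 => slot 5
566: h=5, probe 5,6,7,8 => slot 8
43: h=9 => slot 9
Table: [255, 272, 544, 17, 650, 563, 771, 449, 566, 43, ∅, ∅, ∅, ∅, 150, 83, ∅]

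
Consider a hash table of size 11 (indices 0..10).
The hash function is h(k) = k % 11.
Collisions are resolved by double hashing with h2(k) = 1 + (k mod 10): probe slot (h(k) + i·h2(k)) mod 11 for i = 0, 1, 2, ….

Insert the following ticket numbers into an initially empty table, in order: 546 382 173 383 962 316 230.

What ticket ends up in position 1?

546 hashes to 7; slot 7 is free → place at 7.
382 hashes to 8; slot 8 is free → place at 8.
173 hashes to 8, h2=4; 8 taken → place at 1.
383 hashes to 9; slot 9 is free → place at 9.
962 hashes to 5; slot 5 is free → place at 5.
316 hashes to 8, h2=7; 8 taken → place at 4.
230 hashes to 10; slot 10 is free → place at 10.
Table: [—, 173, —, —, 316, 962, —, 546, 382, 383, 230]

173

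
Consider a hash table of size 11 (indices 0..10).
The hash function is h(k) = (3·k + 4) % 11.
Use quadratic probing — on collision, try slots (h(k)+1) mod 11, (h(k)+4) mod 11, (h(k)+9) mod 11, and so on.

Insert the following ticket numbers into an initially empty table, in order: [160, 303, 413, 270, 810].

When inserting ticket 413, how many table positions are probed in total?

160: h=0 → slot 0
303: h=0, probe 0,1 → slot 1
413: h=0, probe 0,1,4 → slot 4
270: h=0, probe 0,1,4,9 → slot 9
810: h=3 → slot 3
Table: [160, 303, ∅, 810, 413, ∅, ∅, ∅, ∅, 270, ∅]

3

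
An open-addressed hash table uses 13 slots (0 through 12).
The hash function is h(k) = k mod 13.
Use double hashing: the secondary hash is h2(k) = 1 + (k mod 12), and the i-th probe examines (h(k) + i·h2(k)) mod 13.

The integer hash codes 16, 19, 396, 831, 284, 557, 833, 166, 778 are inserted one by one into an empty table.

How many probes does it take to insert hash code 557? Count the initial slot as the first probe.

Insert 16: h=3, slot 3 empty → index 3.
Insert 19: h=6, slot 6 empty → index 6.
Insert 396: h=6, h2=1, slot 6 occupied → index 7.
Insert 831: h=12, slot 12 empty → index 12.
Insert 284: h=11, slot 11 empty → index 11.
Insert 557: h=11, h2=6, slot 11 occupied → index 4.
Insert 833: h=1, slot 1 empty → index 1.
Insert 166: h=10, slot 10 empty → index 10.
Insert 778: h=11, h2=11, slot 11 occupied → index 9.
Table: [-, 833, -, 16, 557, -, 19, 396, -, 778, 166, 284, 831]

2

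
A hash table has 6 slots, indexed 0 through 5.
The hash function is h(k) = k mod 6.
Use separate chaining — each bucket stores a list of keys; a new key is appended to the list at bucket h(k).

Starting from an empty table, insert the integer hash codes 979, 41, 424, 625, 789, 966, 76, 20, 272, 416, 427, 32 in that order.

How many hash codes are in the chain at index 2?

979 -> bucket 1
41 -> bucket 5
424 -> bucket 4
625 -> bucket 1 (collision)
789 -> bucket 3
966 -> bucket 0
76 -> bucket 4 (collision)
20 -> bucket 2
272 -> bucket 2 (collision)
416 -> bucket 2 (collision)
427 -> bucket 1 (collision)
32 -> bucket 2 (collision)
Final buckets:
0: 966
1: 979 -> 625 -> 427
2: 20 -> 272 -> 416 -> 32
3: 789
4: 424 -> 76
5: 41

4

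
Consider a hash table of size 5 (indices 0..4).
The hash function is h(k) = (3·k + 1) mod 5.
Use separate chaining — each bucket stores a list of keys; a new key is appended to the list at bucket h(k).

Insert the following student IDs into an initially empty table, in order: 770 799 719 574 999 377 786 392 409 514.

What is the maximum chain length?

770 → bucket 1
799 → bucket 3
719 → bucket 3 (collision)
574 → bucket 3 (collision)
999 → bucket 3 (collision)
377 → bucket 2
786 → bucket 4
392 → bucket 2 (collision)
409 → bucket 3 (collision)
514 → bucket 3 (collision)
Final buckets:
0: -
1: 770
2: 377 -> 392
3: 799 -> 719 -> 574 -> 999 -> 409 -> 514
4: 786

6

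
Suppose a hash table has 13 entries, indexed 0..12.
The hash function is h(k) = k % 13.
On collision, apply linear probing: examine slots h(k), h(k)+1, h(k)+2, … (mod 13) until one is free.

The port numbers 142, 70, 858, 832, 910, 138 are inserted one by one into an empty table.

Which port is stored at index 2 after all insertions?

Insert 142: h=12, slot 12 empty → index 12.
Insert 70: h=5, slot 5 empty → index 5.
Insert 858: h=0, slot 0 empty → index 0.
Insert 832: h=0, slot 0 occupied → index 1.
Insert 910: h=0, slots 0,1 occupied → index 2.
Insert 138: h=8, slot 8 empty → index 8.
Table: [858, 832, 910, ., ., 70, ., ., 138, ., ., ., 142]

910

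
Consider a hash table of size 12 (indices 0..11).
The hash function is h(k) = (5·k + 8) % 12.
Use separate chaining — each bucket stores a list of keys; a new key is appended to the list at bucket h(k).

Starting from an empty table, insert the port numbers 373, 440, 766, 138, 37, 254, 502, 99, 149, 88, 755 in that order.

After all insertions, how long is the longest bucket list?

Insert 373: h=1, bucket 1 empty -> new chain.
Insert 440: h=0, bucket 0 empty -> new chain.
Insert 766: h=10, bucket 10 empty -> new chain.
Insert 138: h=2, bucket 2 empty -> new chain.
Insert 37: h=1, bucket 1 nonempty -> append to chain.
Insert 254: h=6, bucket 6 empty -> new chain.
Insert 502: h=10, bucket 10 nonempty -> append to chain.
Insert 99: h=11, bucket 11 empty -> new chain.
Insert 149: h=9, bucket 9 empty -> new chain.
Insert 88: h=4, bucket 4 empty -> new chain.
Insert 755: h=3, bucket 3 empty -> new chain.
Final buckets:
0: 440
1: 373 -> 37
2: 138
3: 755
4: 88
5: _
6: 254
7: _
8: _
9: 149
10: 766 -> 502
11: 99

2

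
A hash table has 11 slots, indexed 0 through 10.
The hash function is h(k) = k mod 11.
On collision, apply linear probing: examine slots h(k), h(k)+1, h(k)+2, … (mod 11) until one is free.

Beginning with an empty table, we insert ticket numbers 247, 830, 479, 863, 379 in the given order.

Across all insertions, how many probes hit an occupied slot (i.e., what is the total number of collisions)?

9

247 hashes to 5; slot 5 is free => place at 5.
830 hashes to 5; 5 taken => place at 6.
479 hashes to 6; 6 taken => place at 7.
863 hashes to 5; 5,6,7 taken => place at 8.
379 hashes to 5; 5,6,7,8 taken => place at 9.
Table: [., ., ., ., ., 247, 830, 479, 863, 379, .]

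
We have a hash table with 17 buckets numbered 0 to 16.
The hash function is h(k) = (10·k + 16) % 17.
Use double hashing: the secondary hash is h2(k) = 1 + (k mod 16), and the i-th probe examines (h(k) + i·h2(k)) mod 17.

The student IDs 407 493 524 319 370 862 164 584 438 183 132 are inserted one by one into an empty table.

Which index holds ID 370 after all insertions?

407: h=6 -> slot 6
493: h=16 -> slot 16
524: h=3 -> slot 3
319: h=10 -> slot 10
370: h=10, h2=3, probe 10,13 -> slot 13
862: h=0 -> slot 0
164: h=7 -> slot 7
584: h=8 -> slot 8
438: h=10, h2=7, probe 10,0,7,14 -> slot 14
183: h=10, h2=8, probe 10,1 -> slot 1
132: h=10, h2=5, probe 10,15 -> slot 15
Table: [862, 183, -, 524, -, -, 407, 164, 584, -, 319, -, -, 370, 438, 132, 493]

13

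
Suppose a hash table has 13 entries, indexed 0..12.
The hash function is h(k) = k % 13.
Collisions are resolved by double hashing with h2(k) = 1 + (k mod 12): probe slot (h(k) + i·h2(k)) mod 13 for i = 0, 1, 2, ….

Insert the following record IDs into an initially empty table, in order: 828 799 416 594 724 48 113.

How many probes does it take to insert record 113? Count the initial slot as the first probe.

2

Insert 828: h=9, slot 9 empty → index 9.
Insert 799: h=6, slot 6 empty → index 6.
Insert 416: h=0, slot 0 empty → index 0.
Insert 594: h=9, h2=7, slot 9 occupied → index 3.
Insert 724: h=9, h2=5, slot 9 occupied → index 1.
Insert 48: h=9, h2=1, slot 9 occupied → index 10.
Insert 113: h=9, h2=6, slot 9 occupied → index 2.
Table: [416, 724, 113, 594, —, —, 799, —, —, 828, 48, —, —]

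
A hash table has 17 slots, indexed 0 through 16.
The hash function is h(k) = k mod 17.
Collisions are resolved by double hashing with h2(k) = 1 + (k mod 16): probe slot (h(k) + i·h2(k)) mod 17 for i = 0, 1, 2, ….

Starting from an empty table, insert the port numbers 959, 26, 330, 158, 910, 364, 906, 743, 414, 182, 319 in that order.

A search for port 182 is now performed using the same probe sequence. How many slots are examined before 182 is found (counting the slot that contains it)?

959 hashes to 7; slot 7 is free → place at 7.
26 hashes to 9; slot 9 is free → place at 9.
330 hashes to 7, h2=11; 7 taken → place at 1.
158 hashes to 5; slot 5 is free → place at 5.
910 hashes to 9, h2=15; 9,7,5 taken → place at 3.
364 hashes to 7, h2=13; 7,3 taken → place at 16.
906 hashes to 5, h2=11; 5,16 taken → place at 10.
743 hashes to 12; slot 12 is free → place at 12.
414 hashes to 6; slot 6 is free → place at 6.
182 hashes to 12, h2=7; 12 taken → place at 2.
319 hashes to 13; slot 13 is free → place at 13.
Table: [-, 330, 182, 910, -, 158, 414, 959, -, 26, 906, -, 743, 319, -, -, 364]
Lookup 182: h=12, h2=7, probe 12,2 → found at 2.

2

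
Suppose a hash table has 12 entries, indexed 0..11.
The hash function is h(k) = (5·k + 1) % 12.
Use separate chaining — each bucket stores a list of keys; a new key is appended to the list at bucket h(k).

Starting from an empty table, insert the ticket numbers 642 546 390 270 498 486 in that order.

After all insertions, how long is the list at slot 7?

6

642 -> bucket 7
546 -> bucket 7 (collision)
390 -> bucket 7 (collision)
270 -> bucket 7 (collision)
498 -> bucket 7 (collision)
486 -> bucket 7 (collision)
Final buckets:
0: —
1: —
2: —
3: —
4: —
5: —
6: —
7: 642 -> 546 -> 390 -> 270 -> 498 -> 486
8: —
9: —
10: —
11: —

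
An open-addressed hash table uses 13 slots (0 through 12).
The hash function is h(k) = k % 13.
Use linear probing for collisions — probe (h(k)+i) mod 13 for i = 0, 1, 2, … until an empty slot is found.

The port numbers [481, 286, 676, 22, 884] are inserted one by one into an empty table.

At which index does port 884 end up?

481: h=0 → slot 0
286: h=0, probe 0,1 → slot 1
676: h=0, probe 0,1,2 → slot 2
22: h=9 → slot 9
884: h=0, probe 0,1,2,3 → slot 3
Table: [481, 286, 676, 884, —, —, —, —, —, 22, —, —, —]

3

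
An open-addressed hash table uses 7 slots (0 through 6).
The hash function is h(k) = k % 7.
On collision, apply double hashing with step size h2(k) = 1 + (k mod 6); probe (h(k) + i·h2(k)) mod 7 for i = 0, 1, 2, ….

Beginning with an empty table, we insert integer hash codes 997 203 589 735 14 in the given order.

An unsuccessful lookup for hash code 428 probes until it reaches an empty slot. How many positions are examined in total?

6

Insert 997: h=3, slot 3 empty => index 3.
Insert 203: h=0, slot 0 empty => index 0.
Insert 589: h=1, slot 1 empty => index 1.
Insert 735: h=0, h2=4, slot 0 occupied => index 4.
Insert 14: h=0, h2=3, slots 0,3 occupied => index 6.
Table: [203, 589, ., 997, 735, ., 14]
Lookup 428: h=1, h2=3, probe 1,4,0,3,6,2 → slot 2 empty, not found.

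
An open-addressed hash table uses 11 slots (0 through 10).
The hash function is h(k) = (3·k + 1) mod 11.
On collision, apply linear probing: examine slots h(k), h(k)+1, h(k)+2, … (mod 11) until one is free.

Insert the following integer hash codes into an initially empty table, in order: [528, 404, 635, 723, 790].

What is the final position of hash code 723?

5

528: h=1 → slot 1
404: h=3 → slot 3
635: h=3, probe 3,4 → slot 4
723: h=3, probe 3,4,5 → slot 5
790: h=6 → slot 6
Table: [—, 528, —, 404, 635, 723, 790, —, —, —, —]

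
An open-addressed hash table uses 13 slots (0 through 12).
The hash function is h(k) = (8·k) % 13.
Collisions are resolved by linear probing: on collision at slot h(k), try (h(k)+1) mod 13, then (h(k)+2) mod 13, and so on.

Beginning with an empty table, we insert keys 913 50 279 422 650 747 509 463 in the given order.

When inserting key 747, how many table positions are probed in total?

913: h=11 => slot 11
50: h=10 => slot 10
279: h=9 => slot 9
422: h=9, probe 9,10,11,12 => slot 12
650: h=0 => slot 0
747: h=9, probe 9,10,11,12,0,1 => slot 1
509: h=3 => slot 3
463: h=12, probe 12,0,1,2 => slot 2
Table: [650, 747, 463, 509, _, _, _, _, _, 279, 50, 913, 422]

6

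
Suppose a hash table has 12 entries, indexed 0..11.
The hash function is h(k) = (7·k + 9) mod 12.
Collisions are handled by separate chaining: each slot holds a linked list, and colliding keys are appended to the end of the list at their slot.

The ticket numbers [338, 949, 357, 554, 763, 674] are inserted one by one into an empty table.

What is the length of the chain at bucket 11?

Insert 338: h=11, bucket 11 empty → new chain.
Insert 949: h=4, bucket 4 empty → new chain.
Insert 357: h=0, bucket 0 empty → new chain.
Insert 554: h=11, bucket 11 nonempty → append to chain.
Insert 763: h=10, bucket 10 empty → new chain.
Insert 674: h=11, bucket 11 nonempty → append to chain.
Final buckets:
0: 357
1: —
2: —
3: —
4: 949
5: —
6: —
7: —
8: —
9: —
10: 763
11: 338 -> 554 -> 674

3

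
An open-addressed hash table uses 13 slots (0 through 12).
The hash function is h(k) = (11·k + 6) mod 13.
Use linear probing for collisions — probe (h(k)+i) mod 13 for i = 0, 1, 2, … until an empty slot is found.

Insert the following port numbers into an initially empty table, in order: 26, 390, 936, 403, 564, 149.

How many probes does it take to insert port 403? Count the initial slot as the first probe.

26: h=6 -> slot 6
390: h=6, probe 6,7 -> slot 7
936: h=6, probe 6,7,8 -> slot 8
403: h=6, probe 6,7,8,9 -> slot 9
564: h=9, probe 9,10 -> slot 10
149: h=7, probe 7,8,9,10,11 -> slot 11
Table: [—, —, —, —, —, —, 26, 390, 936, 403, 564, 149, —]

4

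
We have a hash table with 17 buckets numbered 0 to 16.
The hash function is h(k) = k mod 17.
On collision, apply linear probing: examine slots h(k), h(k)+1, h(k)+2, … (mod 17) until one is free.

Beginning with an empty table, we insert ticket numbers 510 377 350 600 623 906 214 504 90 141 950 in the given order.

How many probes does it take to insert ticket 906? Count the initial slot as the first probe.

510 hashes to 0; slot 0 is free => place at 0.
377 hashes to 3; slot 3 is free => place at 3.
350 hashes to 10; slot 10 is free => place at 10.
600 hashes to 5; slot 5 is free => place at 5.
623 hashes to 11; slot 11 is free => place at 11.
906 hashes to 5; 5 taken => place at 6.
214 hashes to 10; 10,11 taken => place at 12.
504 hashes to 11; 11,12 taken => place at 13.
90 hashes to 5; 5,6 taken => place at 7.
141 hashes to 5; 5,6,7 taken => place at 8.
950 hashes to 15; slot 15 is free => place at 15.
Table: [510, ., ., 377, ., 600, 906, 90, 141, ., 350, 623, 214, 504, ., 950, .]

2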